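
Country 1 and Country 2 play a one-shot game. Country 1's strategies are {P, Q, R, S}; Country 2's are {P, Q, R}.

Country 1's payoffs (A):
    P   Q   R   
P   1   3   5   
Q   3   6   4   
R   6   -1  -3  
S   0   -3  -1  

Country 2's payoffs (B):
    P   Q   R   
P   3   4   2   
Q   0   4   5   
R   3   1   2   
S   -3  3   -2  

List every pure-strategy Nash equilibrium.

(R, P)

Check mutual best responses: a cell is a NE iff neither player can gain by unilaterally deviating.
Country 1's best responses — vs P: R (payoff 6); vs Q: Q (payoff 6); vs R: P (payoff 5).
Country 2's best responses — vs P: Q (payoff 4); vs Q: R (payoff 5); vs R: P (payoff 3); vs S: Q (payoff 3).
The only mutual best response is (R, P); neither player gains by switching there.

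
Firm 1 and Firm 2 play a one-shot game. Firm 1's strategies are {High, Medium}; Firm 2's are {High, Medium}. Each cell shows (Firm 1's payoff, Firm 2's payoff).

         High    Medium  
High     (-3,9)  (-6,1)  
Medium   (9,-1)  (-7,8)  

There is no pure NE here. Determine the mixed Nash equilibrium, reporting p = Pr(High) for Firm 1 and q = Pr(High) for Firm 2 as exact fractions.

p = 9/17, q = 1/13

In a mixed NE each player is indifferent between their pure strategies, so the opponent's mix sets the indifference.
Firm 2 indifferent between High and Medium: p·9 + (1−p)·(-1) = p·1 + (1−p)·8 ⟹ (-1) + 10p = 8 + (-7)p ⟹ p = 9/17.
Firm 1 indifferent between High and Medium: q·(-3) + (1−q)·(-6) = q·9 + (1−q)·(-7) ⟹ (-6) + 3q = (-7) + 16q ⟹ q = 1/13.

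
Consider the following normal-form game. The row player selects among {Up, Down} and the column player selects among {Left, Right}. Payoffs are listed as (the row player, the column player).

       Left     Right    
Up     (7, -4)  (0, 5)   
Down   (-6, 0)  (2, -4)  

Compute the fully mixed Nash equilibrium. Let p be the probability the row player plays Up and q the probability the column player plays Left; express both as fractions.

In a mixed NE each player is indifferent between their pure strategies, so the opponent's mix sets the indifference.
The column player indifferent between Left and Right: p·(-4) + (1−p)·0 = p·5 + (1−p)·(-4) ⟹ 0 + (-4)p = (-4) + 9p ⟹ p = 4/13.
The row player indifferent between Up and Down: q·7 + (1−q)·0 = q·(-6) + (1−q)·2 ⟹ 0 + 7q = 2 + (-8)q ⟹ q = 2/15.

p = 4/13, q = 2/15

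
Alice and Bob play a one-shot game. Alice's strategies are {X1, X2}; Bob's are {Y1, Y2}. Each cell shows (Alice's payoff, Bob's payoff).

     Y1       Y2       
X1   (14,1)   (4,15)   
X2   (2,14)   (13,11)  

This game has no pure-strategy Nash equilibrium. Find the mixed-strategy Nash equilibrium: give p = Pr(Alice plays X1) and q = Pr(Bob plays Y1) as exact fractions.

In a mixed NE each player is indifferent between their pure strategies, so the opponent's mix sets the indifference.
Bob indifferent between Y1 and Y2: p·1 + (1−p)·14 = p·15 + (1−p)·11 ⟹ 14 + (-13)p = 11 + 4p ⟹ p = 3/17.
Alice indifferent between X1 and X2: q·14 + (1−q)·4 = q·2 + (1−q)·13 ⟹ 4 + 10q = 13 + (-11)q ⟹ q = 3/7.

p = 3/17, q = 3/7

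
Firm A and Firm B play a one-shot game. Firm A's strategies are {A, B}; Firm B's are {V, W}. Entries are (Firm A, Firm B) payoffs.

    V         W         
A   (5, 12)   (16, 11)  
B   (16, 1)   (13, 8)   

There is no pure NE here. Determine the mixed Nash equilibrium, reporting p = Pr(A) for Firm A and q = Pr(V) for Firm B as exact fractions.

p = 7/8, q = 3/14

In a mixed NE each player is indifferent between their pure strategies, so the opponent's mix sets the indifference.
Firm B indifferent between V and W: p·12 + (1−p)·1 = p·11 + (1−p)·8 ⟹ 1 + 11p = 8 + 3p ⟹ p = 7/8.
Firm A indifferent between A and B: q·5 + (1−q)·16 = q·16 + (1−q)·13 ⟹ 16 + (-11)q = 13 + 3q ⟹ q = 3/14.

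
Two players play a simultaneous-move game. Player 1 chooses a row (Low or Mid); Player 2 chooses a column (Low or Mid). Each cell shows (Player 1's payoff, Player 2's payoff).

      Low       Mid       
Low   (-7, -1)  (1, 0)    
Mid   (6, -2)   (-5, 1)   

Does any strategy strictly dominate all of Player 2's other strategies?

Mid

A strategy is strictly dominant if it gives Player 2 a strictly higher payoff than every other strategy, against every choice by the opponent.
Mid strictly dominates: vs Low: 0 > -1; vs Mid: 1 > -2.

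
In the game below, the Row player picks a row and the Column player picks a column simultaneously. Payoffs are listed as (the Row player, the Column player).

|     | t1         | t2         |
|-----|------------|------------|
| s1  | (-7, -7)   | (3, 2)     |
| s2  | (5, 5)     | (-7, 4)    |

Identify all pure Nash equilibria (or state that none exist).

(s1, t2) and (s2, t1)

Check mutual best responses: a cell is a NE iff neither player can gain by unilaterally deviating.
The Row player's best responses — vs t1: s2 (payoff 5); vs t2: s1 (payoff 3).
The Column player's best responses — vs s1: t2 (payoff 2); vs s2: t1 (payoff 5).
Mutual best responses occur at (s1, t2) and (s2, t1); at each, neither player gains by switching.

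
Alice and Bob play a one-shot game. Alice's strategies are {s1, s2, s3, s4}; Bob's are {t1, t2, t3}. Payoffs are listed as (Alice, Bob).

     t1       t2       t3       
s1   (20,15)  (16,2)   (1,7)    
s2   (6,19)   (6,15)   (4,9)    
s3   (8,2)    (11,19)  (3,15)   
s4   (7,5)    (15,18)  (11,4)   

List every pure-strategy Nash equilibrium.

(s1, t1)

A profile is a Nash equilibrium when each player is best-responding to the other.
Alice's best responses — vs t1: s1 (payoff 20); vs t2: s1 (payoff 16); vs t3: s4 (payoff 11).
Bob's best responses — vs s1: t1 (payoff 15); vs s2: t1 (payoff 19); vs s3: t2 (payoff 19); vs s4: t2 (payoff 18).
The only mutual best response is (s1, t1); neither player gains by switching there.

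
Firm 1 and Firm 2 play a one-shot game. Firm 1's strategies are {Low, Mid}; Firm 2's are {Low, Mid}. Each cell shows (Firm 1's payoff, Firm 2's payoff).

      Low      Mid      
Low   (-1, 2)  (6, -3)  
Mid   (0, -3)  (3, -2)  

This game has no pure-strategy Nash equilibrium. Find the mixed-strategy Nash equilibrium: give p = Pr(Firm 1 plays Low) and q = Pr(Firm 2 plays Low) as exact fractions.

In a mixed NE each player is indifferent between their pure strategies, so the opponent's mix sets the indifference.
Firm 2 indifferent between Low and Mid: p·2 + (1−p)·(-3) = p·(-3) + (1−p)·(-2) ⟹ (-3) + 5p = (-2) + (-1)p ⟹ p = 1/6.
Firm 1 indifferent between Low and Mid: q·(-1) + (1−q)·6 = q·0 + (1−q)·3 ⟹ 6 + (-7)q = 3 + (-3)q ⟹ q = 3/4.

p = 1/6, q = 3/4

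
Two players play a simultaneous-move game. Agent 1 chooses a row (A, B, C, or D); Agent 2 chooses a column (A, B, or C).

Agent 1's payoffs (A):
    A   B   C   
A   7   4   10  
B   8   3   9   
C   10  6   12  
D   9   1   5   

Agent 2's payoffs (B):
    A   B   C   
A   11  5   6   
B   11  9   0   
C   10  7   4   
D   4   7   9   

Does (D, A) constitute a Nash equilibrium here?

No

Holding Agent 2 at A: Agent 1 gets 9 from D but could get 10 by switching to C. Agent 1 has a profitable deviation.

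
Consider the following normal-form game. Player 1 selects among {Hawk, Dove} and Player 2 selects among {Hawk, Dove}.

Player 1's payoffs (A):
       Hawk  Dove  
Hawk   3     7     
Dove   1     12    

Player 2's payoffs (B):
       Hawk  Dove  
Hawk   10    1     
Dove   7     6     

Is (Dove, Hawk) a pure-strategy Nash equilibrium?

Holding Player 2 at Hawk: Player 1 gets 1 from Dove but could get 3 by switching to Hawk. Player 1 has a profitable deviation.

No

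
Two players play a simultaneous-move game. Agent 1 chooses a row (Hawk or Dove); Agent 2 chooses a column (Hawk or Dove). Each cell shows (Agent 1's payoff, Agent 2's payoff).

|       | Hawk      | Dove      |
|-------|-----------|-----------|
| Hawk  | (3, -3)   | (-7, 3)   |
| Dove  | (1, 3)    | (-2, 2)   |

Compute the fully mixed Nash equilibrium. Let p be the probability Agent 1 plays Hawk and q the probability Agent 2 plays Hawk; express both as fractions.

p = 1/7, q = 5/7

Each player's mixing probability is pinned down by making the *other* player indifferent.
Agent 2 indifferent between Hawk and Dove: p·(-3) + (1−p)·3 = p·3 + (1−p)·2 ⟹ 3 + (-6)p = 2 + 1p ⟹ p = 1/7.
Agent 1 indifferent between Hawk and Dove: q·3 + (1−q)·(-7) = q·1 + (1−q)·(-2) ⟹ (-7) + 10q = (-2) + 3q ⟹ q = 5/7.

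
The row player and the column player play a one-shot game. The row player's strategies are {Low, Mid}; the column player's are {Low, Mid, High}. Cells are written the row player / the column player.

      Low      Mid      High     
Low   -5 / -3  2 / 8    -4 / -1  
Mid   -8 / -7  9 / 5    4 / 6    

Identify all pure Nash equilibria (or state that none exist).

Find each player's best response to every opponent strategy; NE are the intersections.
The row player's best responses — vs Low: Low (payoff -5); vs Mid: Mid (payoff 9); vs High: Mid (payoff 4).
The column player's best responses — vs Low: Mid (payoff 8); vs Mid: High (payoff 6).
The only mutual best response is (Mid, High); neither player gains by switching there.

(Mid, High)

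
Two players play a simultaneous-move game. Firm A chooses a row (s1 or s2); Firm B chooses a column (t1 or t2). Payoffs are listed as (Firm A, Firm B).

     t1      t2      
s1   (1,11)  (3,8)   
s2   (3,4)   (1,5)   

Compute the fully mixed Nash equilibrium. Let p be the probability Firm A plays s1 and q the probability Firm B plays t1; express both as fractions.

Each player's mixing probability is pinned down by making the *other* player indifferent.
Firm B indifferent between t1 and t2: p·11 + (1−p)·4 = p·8 + (1−p)·5 ⟹ 4 + 7p = 5 + 3p ⟹ p = 1/4.
Firm A indifferent between s1 and s2: q·1 + (1−q)·3 = q·3 + (1−q)·1 ⟹ 3 + (-2)q = 1 + 2q ⟹ q = 1/2.

p = 1/4, q = 1/2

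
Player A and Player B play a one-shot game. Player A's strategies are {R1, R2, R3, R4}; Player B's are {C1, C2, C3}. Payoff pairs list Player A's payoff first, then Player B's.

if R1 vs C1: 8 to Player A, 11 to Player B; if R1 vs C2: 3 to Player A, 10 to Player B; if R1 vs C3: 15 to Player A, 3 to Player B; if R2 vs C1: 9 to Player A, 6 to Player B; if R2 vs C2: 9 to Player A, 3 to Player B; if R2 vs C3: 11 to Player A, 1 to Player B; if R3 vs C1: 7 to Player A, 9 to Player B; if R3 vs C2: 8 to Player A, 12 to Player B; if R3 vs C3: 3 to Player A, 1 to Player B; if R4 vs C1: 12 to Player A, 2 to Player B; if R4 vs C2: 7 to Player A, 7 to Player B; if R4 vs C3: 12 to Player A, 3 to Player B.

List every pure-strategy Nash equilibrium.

No pure-strategy Nash equilibrium

Check mutual best responses: a cell is a NE iff neither player can gain by unilaterally deviating.
Player A's best responses — vs C1: R4 (payoff 12); vs C2: R2 (payoff 9); vs C3: R1 (payoff 15).
Player B's best responses — vs R1: C1 (payoff 11); vs R2: C1 (payoff 6); vs R3: C2 (payoff 12); vs R4: C2 (payoff 7).
No cell has both players best-responding. For instance, Player A's best reply to C3 is R1, but against R1 Player B prefers C1 over C3.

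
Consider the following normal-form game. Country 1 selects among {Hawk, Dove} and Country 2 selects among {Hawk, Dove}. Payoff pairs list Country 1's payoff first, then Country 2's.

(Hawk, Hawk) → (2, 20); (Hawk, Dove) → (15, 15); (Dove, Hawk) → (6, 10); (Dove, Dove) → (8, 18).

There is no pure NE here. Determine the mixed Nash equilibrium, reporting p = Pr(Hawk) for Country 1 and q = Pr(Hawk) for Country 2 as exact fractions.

p = 8/13, q = 7/11

In a mixed NE each player is indifferent between their pure strategies, so the opponent's mix sets the indifference.
Country 2 indifferent between Hawk and Dove: p·20 + (1−p)·10 = p·15 + (1−p)·18 ⟹ 10 + 10p = 18 + (-3)p ⟹ p = 8/13.
Country 1 indifferent between Hawk and Dove: q·2 + (1−q)·15 = q·6 + (1−q)·8 ⟹ 15 + (-13)q = 8 + (-2)q ⟹ q = 7/11.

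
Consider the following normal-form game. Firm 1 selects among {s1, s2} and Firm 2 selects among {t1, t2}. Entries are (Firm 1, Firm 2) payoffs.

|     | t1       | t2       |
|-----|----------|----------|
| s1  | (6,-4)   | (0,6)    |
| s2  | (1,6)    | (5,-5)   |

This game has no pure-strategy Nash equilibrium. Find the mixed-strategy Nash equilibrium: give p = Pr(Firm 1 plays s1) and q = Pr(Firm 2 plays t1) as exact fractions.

p = 11/21, q = 1/2

In a mixed NE each player is indifferent between their pure strategies, so the opponent's mix sets the indifference.
Firm 2 indifferent between t1 and t2: p·(-4) + (1−p)·6 = p·6 + (1−p)·(-5) ⟹ 6 + (-10)p = (-5) + 11p ⟹ p = 11/21.
Firm 1 indifferent between s1 and s2: q·6 + (1−q)·0 = q·1 + (1−q)·5 ⟹ 0 + 6q = 5 + (-4)q ⟹ q = 1/2.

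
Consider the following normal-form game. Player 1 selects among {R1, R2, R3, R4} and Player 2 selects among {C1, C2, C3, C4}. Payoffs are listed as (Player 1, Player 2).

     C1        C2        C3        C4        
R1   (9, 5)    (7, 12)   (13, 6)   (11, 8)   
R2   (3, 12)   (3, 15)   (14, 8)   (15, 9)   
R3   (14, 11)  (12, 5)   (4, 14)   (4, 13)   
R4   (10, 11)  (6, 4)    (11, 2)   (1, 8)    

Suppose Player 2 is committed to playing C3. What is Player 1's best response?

R2

With Player 2 fixed at C3, Player 1's payoffs are: R1 → 13, R2 → 14, R3 → 4, R4 → 11.
The maximum is 14, achieved by R2.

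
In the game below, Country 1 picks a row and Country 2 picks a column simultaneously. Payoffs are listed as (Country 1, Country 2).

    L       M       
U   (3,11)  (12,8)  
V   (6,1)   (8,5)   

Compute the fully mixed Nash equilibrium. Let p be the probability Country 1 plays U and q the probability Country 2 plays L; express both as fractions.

In a mixed NE each player is indifferent between their pure strategies, so the opponent's mix sets the indifference.
Country 2 indifferent between L and M: p·11 + (1−p)·1 = p·8 + (1−p)·5 ⟹ 1 + 10p = 5 + 3p ⟹ p = 4/7.
Country 1 indifferent between U and V: q·3 + (1−q)·12 = q·6 + (1−q)·8 ⟹ 12 + (-9)q = 8 + (-2)q ⟹ q = 4/7.

p = 4/7, q = 4/7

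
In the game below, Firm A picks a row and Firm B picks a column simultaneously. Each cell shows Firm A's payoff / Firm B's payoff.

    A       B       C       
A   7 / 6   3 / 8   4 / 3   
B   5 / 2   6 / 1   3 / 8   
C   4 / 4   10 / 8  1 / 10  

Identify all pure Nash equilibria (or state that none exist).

Check mutual best responses: a cell is a NE iff neither player can gain by unilaterally deviating.
Firm A's best responses — vs A: A (payoff 7); vs B: C (payoff 10); vs C: A (payoff 4).
Firm B's best responses — vs A: B (payoff 8); vs B: C (payoff 8); vs C: C (payoff 10).
No cell has both players best-responding. For instance, Firm A's best reply to A is A, but against A Firm B prefers B over A.

None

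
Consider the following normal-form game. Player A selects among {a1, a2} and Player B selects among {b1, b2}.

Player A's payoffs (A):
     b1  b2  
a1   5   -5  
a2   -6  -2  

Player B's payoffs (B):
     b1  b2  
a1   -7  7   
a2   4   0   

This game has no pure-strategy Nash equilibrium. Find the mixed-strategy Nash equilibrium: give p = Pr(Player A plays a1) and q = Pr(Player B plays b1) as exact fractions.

Each player's mixing probability is pinned down by making the *other* player indifferent.
Player B indifferent between b1 and b2: p·(-7) + (1−p)·4 = p·7 + (1−p)·0 ⟹ 4 + (-11)p = 0 + 7p ⟹ p = 2/9.
Player A indifferent between a1 and a2: q·5 + (1−q)·(-5) = q·(-6) + (1−q)·(-2) ⟹ (-5) + 10q = (-2) + (-4)q ⟹ q = 3/14.

p = 2/9, q = 3/14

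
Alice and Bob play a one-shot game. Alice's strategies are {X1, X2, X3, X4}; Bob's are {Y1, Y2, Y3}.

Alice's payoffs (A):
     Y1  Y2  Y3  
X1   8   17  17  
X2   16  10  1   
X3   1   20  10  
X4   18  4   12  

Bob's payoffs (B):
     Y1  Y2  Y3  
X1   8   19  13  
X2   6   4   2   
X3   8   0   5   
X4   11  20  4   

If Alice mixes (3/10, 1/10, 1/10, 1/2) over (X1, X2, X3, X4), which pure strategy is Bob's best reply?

Bob's best reply maximizes expected payoff against the mix.
Y1: (3/10)·8 + (1/10)·6 + (1/10)·8 + (1/2)·11 = 93/10
Y2: (3/10)·19 + (1/10)·4 + (1/10)·0 + (1/2)·20 = 161/10
Y3: (3/10)·13 + (1/10)·2 + (1/10)·5 + (1/2)·4 = 33/5
Highest expected payoff is 161/10, from Y2.

Y2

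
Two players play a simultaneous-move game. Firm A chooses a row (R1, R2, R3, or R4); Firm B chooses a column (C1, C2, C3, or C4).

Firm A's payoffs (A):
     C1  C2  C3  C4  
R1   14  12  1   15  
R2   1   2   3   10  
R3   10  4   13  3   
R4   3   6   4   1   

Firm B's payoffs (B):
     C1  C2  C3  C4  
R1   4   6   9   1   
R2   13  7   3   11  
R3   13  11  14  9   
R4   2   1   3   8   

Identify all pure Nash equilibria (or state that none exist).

Find each player's best response to every opponent strategy; NE are the intersections.
Firm A's best responses — vs C1: R1 (payoff 14); vs C2: R1 (payoff 12); vs C3: R3 (payoff 13); vs C4: R1 (payoff 15).
Firm B's best responses — vs R1: C3 (payoff 9); vs R2: C1 (payoff 13); vs R3: C3 (payoff 14); vs R4: C4 (payoff 8).
The only mutual best response is (R3, C3); neither player gains by switching there.

(R3, C3)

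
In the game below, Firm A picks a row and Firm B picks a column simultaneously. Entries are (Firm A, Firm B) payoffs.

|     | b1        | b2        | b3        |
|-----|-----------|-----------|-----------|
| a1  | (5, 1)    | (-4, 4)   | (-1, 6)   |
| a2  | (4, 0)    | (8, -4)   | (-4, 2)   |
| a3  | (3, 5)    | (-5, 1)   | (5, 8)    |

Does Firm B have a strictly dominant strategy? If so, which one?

Check whether one of Firm B's strategies beats all alternatives regardless of what the opponent does.
b3 strictly dominates: vs a1: 6 > each of {1, 4}; vs a2: 2 > each of {0, -4}; vs a3: 8 > each of {5, 1}.

b3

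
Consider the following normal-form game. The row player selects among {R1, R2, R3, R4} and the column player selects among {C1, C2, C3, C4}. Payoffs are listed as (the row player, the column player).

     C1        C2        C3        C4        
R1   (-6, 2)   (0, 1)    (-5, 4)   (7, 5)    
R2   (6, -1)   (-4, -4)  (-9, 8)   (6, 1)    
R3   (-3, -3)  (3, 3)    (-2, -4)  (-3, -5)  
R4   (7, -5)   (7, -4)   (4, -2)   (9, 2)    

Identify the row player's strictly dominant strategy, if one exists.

A strategy is strictly dominant if it gives the row player a strictly higher payoff than every other strategy, against every choice by the opponent.
R4 strictly dominates: vs C1: 7 > each of {-6, 6, -3}; vs C2: 7 > each of {0, -4, 3}; vs C3: 4 > each of {-5, -9, -2}; vs C4: 9 > each of {7, 6, -3}.

R4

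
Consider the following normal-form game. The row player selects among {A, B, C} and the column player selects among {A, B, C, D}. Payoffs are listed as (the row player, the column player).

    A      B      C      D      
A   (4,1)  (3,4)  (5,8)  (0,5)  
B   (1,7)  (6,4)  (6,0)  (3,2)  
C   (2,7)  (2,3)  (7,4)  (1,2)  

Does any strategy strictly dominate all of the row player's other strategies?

A strategy is strictly dominant if it gives the row player a strictly higher payoff than every other strategy, against every choice by the opponent.
A is not dominant: against B, B gives 6 > 3.
B is not dominant: against A, A gives 4 > 1.
C is not dominant: against A, A gives 4 > 2.
No single strategy is best against every opponent action.

None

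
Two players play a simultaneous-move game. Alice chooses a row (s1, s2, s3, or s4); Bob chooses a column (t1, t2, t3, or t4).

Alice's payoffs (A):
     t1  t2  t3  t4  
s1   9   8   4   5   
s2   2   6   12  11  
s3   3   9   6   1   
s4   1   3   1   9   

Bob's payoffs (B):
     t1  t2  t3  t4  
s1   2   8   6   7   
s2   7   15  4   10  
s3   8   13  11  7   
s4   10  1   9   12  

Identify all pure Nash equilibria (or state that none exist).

(s3, t2)

Find each player's best response to every opponent strategy; NE are the intersections.
Alice's best responses — vs t1: s1 (payoff 9); vs t2: s3 (payoff 9); vs t3: s2 (payoff 12); vs t4: s2 (payoff 11).
Bob's best responses — vs s1: t2 (payoff 8); vs s2: t2 (payoff 15); vs s3: t2 (payoff 13); vs s4: t4 (payoff 12).
The only mutual best response is (s3, t2); neither player gains by switching there.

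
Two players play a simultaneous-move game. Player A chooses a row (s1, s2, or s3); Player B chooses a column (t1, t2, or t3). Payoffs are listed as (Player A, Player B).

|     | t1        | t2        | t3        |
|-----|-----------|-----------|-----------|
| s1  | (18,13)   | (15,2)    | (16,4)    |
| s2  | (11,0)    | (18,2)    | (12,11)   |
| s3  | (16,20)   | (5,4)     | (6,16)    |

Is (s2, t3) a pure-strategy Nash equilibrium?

No

Holding Player B at t3: Player A gets 12 from s2 but could get 16 by switching to s1. Player A has a profitable deviation.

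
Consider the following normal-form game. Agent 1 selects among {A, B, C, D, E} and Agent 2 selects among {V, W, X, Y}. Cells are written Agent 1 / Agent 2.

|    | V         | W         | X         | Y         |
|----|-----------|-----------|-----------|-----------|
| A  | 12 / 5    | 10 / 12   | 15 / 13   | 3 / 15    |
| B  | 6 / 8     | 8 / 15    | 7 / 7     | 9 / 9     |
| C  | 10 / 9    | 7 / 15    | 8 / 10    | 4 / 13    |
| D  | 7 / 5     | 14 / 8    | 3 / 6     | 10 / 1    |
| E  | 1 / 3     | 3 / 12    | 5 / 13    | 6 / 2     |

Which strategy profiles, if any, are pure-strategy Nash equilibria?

(D, W)

Check mutual best responses: a cell is a NE iff neither player can gain by unilaterally deviating.
Agent 1's best responses — vs V: A (payoff 12); vs W: D (payoff 14); vs X: A (payoff 15); vs Y: D (payoff 10).
Agent 2's best responses — vs A: Y (payoff 15); vs B: W (payoff 15); vs C: W (payoff 15); vs D: W (payoff 8); vs E: X (payoff 13).
The only mutual best response is (D, W); neither player gains by switching there.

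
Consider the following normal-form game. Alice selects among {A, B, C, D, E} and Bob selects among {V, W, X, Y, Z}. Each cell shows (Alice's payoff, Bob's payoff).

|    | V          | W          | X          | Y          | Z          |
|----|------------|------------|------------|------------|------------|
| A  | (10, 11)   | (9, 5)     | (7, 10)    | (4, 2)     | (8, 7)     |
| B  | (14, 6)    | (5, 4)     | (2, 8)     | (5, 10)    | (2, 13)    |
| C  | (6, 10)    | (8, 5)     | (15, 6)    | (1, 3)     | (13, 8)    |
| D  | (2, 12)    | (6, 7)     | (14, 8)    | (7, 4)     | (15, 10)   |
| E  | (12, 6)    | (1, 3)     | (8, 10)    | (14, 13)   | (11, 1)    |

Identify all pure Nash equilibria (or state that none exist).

(E, Y)

A profile is a Nash equilibrium when each player is best-responding to the other.
Alice's best responses — vs V: B (payoff 14); vs W: A (payoff 9); vs X: C (payoff 15); vs Y: E (payoff 14); vs Z: D (payoff 15).
Bob's best responses — vs A: V (payoff 11); vs B: Z (payoff 13); vs C: V (payoff 10); vs D: V (payoff 12); vs E: Y (payoff 13).
The only mutual best response is (E, Y); neither player gains by switching there.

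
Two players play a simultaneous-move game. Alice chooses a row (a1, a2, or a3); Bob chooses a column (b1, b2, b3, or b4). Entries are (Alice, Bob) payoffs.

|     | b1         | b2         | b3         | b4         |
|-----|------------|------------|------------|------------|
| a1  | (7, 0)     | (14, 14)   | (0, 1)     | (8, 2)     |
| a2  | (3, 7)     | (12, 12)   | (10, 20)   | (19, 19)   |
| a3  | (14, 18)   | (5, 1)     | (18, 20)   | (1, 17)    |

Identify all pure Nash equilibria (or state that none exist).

Check mutual best responses: a cell is a NE iff neither player can gain by unilaterally deviating.
Alice's best responses — vs b1: a3 (payoff 14); vs b2: a1 (payoff 14); vs b3: a3 (payoff 18); vs b4: a2 (payoff 19).
Bob's best responses — vs a1: b2 (payoff 14); vs a2: b3 (payoff 20); vs a3: b3 (payoff 20).
Mutual best responses occur at (a1, b2) and (a3, b3); at each, neither player gains by switching.

(a1, b2) and (a3, b3)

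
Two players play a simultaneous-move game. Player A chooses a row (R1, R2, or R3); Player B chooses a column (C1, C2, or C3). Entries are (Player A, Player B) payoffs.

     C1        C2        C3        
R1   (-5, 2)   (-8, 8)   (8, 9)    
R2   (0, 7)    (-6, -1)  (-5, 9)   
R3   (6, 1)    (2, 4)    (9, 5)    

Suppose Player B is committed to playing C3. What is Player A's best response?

With Player B fixed at C3, Player A's payoffs are: R1 → 8, R2 → -5, R3 → 9.
The maximum is 9, achieved by R3.

R3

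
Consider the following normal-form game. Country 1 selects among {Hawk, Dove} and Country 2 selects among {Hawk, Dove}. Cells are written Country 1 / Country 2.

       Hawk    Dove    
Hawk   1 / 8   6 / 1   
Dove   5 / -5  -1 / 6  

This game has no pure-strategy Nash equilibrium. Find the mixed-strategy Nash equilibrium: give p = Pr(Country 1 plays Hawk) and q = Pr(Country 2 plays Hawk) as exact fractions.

In a mixed NE each player is indifferent between their pure strategies, so the opponent's mix sets the indifference.
Country 2 indifferent between Hawk and Dove: p·8 + (1−p)·(-5) = p·1 + (1−p)·6 ⟹ (-5) + 13p = 6 + (-5)p ⟹ p = 11/18.
Country 1 indifferent between Hawk and Dove: q·1 + (1−q)·6 = q·5 + (1−q)·(-1) ⟹ 6 + (-5)q = (-1) + 6q ⟹ q = 7/11.

p = 11/18, q = 7/11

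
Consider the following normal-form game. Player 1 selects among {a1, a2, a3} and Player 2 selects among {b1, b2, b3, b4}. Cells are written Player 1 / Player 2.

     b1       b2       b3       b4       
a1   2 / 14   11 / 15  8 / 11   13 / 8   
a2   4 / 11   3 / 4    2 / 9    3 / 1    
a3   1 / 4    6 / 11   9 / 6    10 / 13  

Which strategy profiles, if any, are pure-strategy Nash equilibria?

(a1, b2) and (a2, b1)

Check mutual best responses: a cell is a NE iff neither player can gain by unilaterally deviating.
Player 1's best responses — vs b1: a2 (payoff 4); vs b2: a1 (payoff 11); vs b3: a3 (payoff 9); vs b4: a1 (payoff 13).
Player 2's best responses — vs a1: b2 (payoff 15); vs a2: b1 (payoff 11); vs a3: b4 (payoff 13).
Mutual best responses occur at (a1, b2) and (a2, b1); at each, neither player gains by switching.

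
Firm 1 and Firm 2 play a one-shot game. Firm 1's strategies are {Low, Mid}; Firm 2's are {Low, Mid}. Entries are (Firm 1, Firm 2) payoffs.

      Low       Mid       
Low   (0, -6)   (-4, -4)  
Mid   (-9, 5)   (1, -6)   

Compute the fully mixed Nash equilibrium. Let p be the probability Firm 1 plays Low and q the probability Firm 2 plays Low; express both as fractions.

In a mixed NE each player is indifferent between their pure strategies, so the opponent's mix sets the indifference.
Firm 2 indifferent between Low and Mid: p·(-6) + (1−p)·5 = p·(-4) + (1−p)·(-6) ⟹ 5 + (-11)p = (-6) + 2p ⟹ p = 11/13.
Firm 1 indifferent between Low and Mid: q·0 + (1−q)·(-4) = q·(-9) + (1−q)·1 ⟹ (-4) + 4q = 1 + (-10)q ⟹ q = 5/14.

p = 11/13, q = 5/14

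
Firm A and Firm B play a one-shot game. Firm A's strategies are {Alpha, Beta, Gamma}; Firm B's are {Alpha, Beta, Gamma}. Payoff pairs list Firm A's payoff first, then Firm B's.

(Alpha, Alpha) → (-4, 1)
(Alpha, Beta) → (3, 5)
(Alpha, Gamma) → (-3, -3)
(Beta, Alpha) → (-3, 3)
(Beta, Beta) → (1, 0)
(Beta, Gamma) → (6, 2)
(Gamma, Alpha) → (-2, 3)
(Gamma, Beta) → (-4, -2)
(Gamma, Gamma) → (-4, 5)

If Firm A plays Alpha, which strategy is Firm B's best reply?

With Firm A fixed at Alpha, Firm B's payoffs are: Alpha → 1, Beta → 5, Gamma → -3.
The maximum is 5, achieved by Beta.

Beta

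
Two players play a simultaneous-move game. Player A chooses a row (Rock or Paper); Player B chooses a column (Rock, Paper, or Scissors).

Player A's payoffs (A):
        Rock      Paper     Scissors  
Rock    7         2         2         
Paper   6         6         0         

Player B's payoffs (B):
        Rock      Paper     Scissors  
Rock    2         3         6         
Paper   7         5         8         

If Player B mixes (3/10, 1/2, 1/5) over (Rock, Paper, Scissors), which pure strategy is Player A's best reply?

Compute Player A's expected payoff from each pure strategy against the given mix.
Rock: (3/10)·7 + (1/2)·2 + (1/5)·2 = 7/2
Paper: (3/10)·6 + (1/2)·6 + (1/5)·0 = 24/5
Highest expected payoff is 24/5, from Paper.

Paper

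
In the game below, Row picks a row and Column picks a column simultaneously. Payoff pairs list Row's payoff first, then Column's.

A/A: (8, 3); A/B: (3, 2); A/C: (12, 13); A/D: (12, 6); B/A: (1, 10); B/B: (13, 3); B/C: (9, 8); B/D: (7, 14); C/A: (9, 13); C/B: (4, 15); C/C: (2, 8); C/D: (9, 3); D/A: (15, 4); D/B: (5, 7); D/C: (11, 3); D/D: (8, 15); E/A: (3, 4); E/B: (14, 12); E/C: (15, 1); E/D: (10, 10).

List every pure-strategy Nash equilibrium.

(E, B)

Find each player's best response to every opponent strategy; NE are the intersections.
Row's best responses — vs A: D (payoff 15); vs B: E (payoff 14); vs C: E (payoff 15); vs D: A (payoff 12).
Column's best responses — vs A: C (payoff 13); vs B: D (payoff 14); vs C: B (payoff 15); vs D: D (payoff 15); vs E: B (payoff 12).
The only mutual best response is (E, B); neither player gains by switching there.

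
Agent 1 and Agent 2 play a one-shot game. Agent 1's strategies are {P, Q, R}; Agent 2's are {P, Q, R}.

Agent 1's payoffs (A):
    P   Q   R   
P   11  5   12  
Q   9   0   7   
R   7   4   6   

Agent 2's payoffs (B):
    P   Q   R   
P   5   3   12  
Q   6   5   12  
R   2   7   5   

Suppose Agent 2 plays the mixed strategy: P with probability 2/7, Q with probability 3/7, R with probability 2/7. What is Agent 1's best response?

P

Compute Agent 1's expected payoff from each pure strategy against the given mix.
P: (2/7)·11 + (3/7)·5 + (2/7)·12 = 61/7
Q: (2/7)·9 + (3/7)·0 + (2/7)·7 = 32/7
R: (2/7)·7 + (3/7)·4 + (2/7)·6 = 38/7
Highest expected payoff is 61/7, from P.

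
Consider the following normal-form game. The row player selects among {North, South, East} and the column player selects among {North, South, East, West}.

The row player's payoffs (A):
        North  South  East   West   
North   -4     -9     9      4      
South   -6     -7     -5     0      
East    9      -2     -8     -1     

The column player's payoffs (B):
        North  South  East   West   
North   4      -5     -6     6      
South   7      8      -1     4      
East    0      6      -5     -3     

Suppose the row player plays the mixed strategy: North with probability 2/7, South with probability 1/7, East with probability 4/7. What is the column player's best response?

Compute the column player's expected payoff from each pure strategy against the given mix.
North: (2/7)·4 + (1/7)·7 + (4/7)·0 = 15/7
South: (2/7)·(-5) + (1/7)·8 + (4/7)·6 = 22/7
East: (2/7)·(-6) + (1/7)·(-1) + (4/7)·(-5) = -33/7
West: (2/7)·6 + (1/7)·4 + (4/7)·(-3) = 4/7
Highest expected payoff is 22/7, from South.

South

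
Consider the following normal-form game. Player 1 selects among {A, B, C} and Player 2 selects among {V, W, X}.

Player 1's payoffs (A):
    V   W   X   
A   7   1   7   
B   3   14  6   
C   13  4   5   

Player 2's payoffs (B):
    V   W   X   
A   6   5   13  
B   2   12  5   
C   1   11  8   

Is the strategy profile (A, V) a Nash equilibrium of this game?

Holding Player 2 at V: Player 1 gets 7 from A but could get 13 by switching to C. Player 1 has a profitable deviation.

No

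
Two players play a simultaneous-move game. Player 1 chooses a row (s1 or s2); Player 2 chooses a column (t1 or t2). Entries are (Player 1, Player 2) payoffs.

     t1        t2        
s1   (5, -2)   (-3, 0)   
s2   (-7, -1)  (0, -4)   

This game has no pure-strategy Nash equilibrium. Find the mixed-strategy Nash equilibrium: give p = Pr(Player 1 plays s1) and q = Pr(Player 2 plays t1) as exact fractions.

In a mixed NE each player is indifferent between their pure strategies, so the opponent's mix sets the indifference.
Player 2 indifferent between t1 and t2: p·(-2) + (1−p)·(-1) = p·0 + (1−p)·(-4) ⟹ (-1) + (-1)p = (-4) + 4p ⟹ p = 3/5.
Player 1 indifferent between s1 and s2: q·5 + (1−q)·(-3) = q·(-7) + (1−q)·0 ⟹ (-3) + 8q = 0 + (-7)q ⟹ q = 1/5.

p = 3/5, q = 1/5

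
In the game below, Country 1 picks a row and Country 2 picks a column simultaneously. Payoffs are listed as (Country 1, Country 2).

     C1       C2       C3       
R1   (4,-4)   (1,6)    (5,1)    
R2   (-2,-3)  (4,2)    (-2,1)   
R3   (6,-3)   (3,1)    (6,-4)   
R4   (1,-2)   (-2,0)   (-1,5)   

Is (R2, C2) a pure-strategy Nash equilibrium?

Yes

Holding Country 2 at C2: Country 1 gets 4 from R2, versus 1 from R1, 3 from R3, -2 from R4. No profitable deviation for Country 1.
Holding Country 1 at R2: Country 2 gets 2 from C2, versus -3 from C1, 1 from C3. No profitable deviation for Country 2 either.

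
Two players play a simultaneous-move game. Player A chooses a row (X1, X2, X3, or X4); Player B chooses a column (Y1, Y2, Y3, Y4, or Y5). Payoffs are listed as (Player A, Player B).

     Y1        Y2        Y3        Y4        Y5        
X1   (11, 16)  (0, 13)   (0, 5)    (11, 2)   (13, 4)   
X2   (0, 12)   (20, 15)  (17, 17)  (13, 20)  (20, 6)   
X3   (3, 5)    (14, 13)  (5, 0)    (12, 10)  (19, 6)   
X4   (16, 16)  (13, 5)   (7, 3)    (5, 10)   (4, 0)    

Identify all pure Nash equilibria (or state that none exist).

Check mutual best responses: a cell is a NE iff neither player can gain by unilaterally deviating.
Player A's best responses — vs Y1: X4 (payoff 16); vs Y2: X2 (payoff 20); vs Y3: X2 (payoff 17); vs Y4: X2 (payoff 13); vs Y5: X2 (payoff 20).
Player B's best responses — vs X1: Y1 (payoff 16); vs X2: Y4 (payoff 20); vs X3: Y2 (payoff 13); vs X4: Y1 (payoff 16).
Mutual best responses occur at (X2, Y4) and (X4, Y1); at each, neither player gains by switching.

(X2, Y4) and (X4, Y1)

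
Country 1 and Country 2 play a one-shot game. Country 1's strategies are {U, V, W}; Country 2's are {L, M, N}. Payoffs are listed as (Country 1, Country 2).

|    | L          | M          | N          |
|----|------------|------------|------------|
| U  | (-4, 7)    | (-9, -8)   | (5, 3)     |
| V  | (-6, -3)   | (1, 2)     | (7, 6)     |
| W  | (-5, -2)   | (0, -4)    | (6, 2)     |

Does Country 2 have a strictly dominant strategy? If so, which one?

None

Check whether one of Country 2's strategies beats all alternatives regardless of what the opponent does.
L is not dominant: against V, M gives 2 > -3.
M is not dominant: against U, L gives 7 > -8.
N is not dominant: against U, L gives 7 > 3.
No single strategy is best against every opponent action.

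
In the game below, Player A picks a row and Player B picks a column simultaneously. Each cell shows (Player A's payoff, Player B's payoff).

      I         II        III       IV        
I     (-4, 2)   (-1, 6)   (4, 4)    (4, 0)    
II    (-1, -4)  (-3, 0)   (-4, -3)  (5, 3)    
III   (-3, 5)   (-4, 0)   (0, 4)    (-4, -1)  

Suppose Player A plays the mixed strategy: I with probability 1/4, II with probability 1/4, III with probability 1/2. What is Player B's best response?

III

Compute Player B's expected payoff from each pure strategy against the given mix.
I: (1/4)·2 + (1/4)·(-4) + (1/2)·5 = 2
II: (1/4)·6 + (1/4)·0 + (1/2)·0 = 3/2
III: (1/4)·4 + (1/4)·(-3) + (1/2)·4 = 9/4
IV: (1/4)·0 + (1/4)·3 + (1/2)·(-1) = 1/4
Highest expected payoff is 9/4, from III.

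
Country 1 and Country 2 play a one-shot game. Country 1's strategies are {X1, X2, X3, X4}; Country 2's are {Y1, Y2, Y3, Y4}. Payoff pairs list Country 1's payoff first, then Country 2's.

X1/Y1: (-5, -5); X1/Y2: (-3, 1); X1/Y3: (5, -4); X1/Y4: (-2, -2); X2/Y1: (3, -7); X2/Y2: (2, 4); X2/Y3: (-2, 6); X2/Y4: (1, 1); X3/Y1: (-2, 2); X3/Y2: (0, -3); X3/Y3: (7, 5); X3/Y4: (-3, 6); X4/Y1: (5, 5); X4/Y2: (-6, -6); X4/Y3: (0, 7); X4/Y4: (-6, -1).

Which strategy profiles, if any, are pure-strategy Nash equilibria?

Find each player's best response to every opponent strategy; NE are the intersections.
Country 1's best responses — vs Y1: X4 (payoff 5); vs Y2: X2 (payoff 2); vs Y3: X3 (payoff 7); vs Y4: X2 (payoff 1).
Country 2's best responses — vs X1: Y2 (payoff 1); vs X2: Y3 (payoff 6); vs X3: Y4 (payoff 6); vs X4: Y3 (payoff 7).
No cell has both players best-responding. For instance, Country 1's best reply to Y3 is X3, but against X3 Country 2 prefers Y4 over Y3.

There is no pure-strategy Nash equilibrium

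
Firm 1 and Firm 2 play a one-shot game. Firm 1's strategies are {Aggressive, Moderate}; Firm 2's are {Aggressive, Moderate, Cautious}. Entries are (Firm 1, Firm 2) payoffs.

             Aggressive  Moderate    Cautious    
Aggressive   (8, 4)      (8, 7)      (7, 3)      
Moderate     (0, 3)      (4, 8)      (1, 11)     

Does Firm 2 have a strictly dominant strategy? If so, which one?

Check whether one of Firm 2's strategies beats all alternatives regardless of what the opponent does.
Aggressive is not dominant: against Aggressive, Moderate gives 7 > 4.
Moderate is not dominant: against Moderate, Cautious gives 11 > 8.
Cautious is not dominant: against Aggressive, Aggressive gives 4 > 3.
No single strategy is best against every opponent action.

None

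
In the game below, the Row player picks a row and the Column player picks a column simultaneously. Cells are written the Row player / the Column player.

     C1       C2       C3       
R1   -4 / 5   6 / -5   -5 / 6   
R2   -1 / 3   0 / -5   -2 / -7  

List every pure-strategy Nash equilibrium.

(R2, C1)

Check mutual best responses: a cell is a NE iff neither player can gain by unilaterally deviating.
The Row player's best responses — vs C1: R2 (payoff -1); vs C2: R1 (payoff 6); vs C3: R2 (payoff -2).
The Column player's best responses — vs R1: C3 (payoff 6); vs R2: C1 (payoff 3).
The only mutual best response is (R2, C1); neither player gains by switching there.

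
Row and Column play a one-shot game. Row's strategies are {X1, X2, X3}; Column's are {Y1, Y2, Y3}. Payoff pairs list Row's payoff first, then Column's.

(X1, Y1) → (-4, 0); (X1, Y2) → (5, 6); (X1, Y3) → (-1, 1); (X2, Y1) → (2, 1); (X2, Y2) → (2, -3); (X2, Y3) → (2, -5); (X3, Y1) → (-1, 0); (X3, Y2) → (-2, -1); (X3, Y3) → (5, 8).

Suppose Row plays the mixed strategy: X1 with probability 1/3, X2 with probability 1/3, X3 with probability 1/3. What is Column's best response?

Compute Column's expected payoff from each pure strategy against the given mix.
Y1: (1/3)·0 + (1/3)·1 + (1/3)·0 = 1/3
Y2: (1/3)·6 + (1/3)·(-3) + (1/3)·(-1) = 2/3
Y3: (1/3)·1 + (1/3)·(-5) + (1/3)·8 = 4/3
Highest expected payoff is 4/3, from Y3.

Y3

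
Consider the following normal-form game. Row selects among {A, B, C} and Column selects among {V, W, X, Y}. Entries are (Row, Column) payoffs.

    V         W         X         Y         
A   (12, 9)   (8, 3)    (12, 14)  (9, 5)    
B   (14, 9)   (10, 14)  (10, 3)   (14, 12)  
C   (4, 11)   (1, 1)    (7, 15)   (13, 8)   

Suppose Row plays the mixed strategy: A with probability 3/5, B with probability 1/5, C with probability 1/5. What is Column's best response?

Compute Column's expected payoff from each pure strategy against the given mix.
V: (3/5)·9 + (1/5)·9 + (1/5)·11 = 47/5
W: (3/5)·3 + (1/5)·14 + (1/5)·1 = 24/5
X: (3/5)·14 + (1/5)·3 + (1/5)·15 = 12
Y: (3/5)·5 + (1/5)·12 + (1/5)·8 = 7
Highest expected payoff is 12, from X.

X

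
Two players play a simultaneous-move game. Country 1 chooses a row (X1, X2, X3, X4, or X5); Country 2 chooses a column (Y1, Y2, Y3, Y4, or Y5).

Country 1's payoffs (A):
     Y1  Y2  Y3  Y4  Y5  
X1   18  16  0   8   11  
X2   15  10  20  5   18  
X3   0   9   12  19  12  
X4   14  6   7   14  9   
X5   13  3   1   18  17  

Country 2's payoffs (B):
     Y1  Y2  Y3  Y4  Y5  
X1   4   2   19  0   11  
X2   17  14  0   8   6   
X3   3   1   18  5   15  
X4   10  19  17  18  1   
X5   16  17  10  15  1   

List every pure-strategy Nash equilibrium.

A profile is a Nash equilibrium when each player is best-responding to the other.
Country 1's best responses — vs Y1: X1 (payoff 18); vs Y2: X1 (payoff 16); vs Y3: X2 (payoff 20); vs Y4: X3 (payoff 19); vs Y5: X2 (payoff 18).
Country 2's best responses — vs X1: Y3 (payoff 19); vs X2: Y1 (payoff 17); vs X3: Y3 (payoff 18); vs X4: Y2 (payoff 19); vs X5: Y2 (payoff 17).
No cell has both players best-responding. For instance, Country 1's best reply to Y3 is X2, but against X2 Country 2 prefers Y1 over Y3.

No pure-strategy Nash equilibrium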